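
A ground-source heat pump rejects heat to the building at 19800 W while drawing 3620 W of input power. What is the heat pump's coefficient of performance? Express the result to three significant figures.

5.47

The first law gives Q̇_H = Q̇_C + Ẇ, so the three rates are Q̇_C = 16180, Q̇_H = 19800, Ẇ = 3620 W.
COP_HP = Q̇_H/Ẇ = 19800/3620 = 5.470.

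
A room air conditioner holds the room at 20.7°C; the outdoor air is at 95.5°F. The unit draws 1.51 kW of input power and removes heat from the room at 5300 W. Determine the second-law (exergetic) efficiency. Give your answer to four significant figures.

Converting, Q̇_C = 5300 W = 5.300 kW, so COP_actual = Q̇_C/Ẇ = 5.300/1.510 = 3.510.
In absolute terms T_C = 293.85 K and T_H = 308.43 K, so ΔT = 14.58 K.
COP_Carnot = T_C/ΔT = 293.85/14.58 = 20.16.
η_II = COP_actual/COP_Carnot = 3.510/20.16 = 0.1741.

0.1741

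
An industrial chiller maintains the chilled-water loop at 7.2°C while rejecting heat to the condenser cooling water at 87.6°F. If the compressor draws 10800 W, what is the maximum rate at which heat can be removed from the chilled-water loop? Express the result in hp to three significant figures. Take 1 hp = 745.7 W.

In absolute terms T_C = 280.35 K and T_H = 304.04 K, so ΔT = 23.69 K.
COP_Carnot = T_C/ΔT = 280.35/23.69 = 11.83.
Q̇_max = COP_Carnot × Ẇ = 11.83 × 10800 W = 127800 W = 171.4 hp.

171 hp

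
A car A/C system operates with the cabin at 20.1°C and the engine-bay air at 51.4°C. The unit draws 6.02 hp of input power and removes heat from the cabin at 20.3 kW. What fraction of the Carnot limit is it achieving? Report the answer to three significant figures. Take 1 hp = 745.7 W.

0.483

Converting, Q̇_C = 20.30 kW = 27.22 hp, so COP_actual = Q̇_C/Ẇ = 27.22/6.020 = 4.522.
In absolute terms T_C = 293.25 K and T_H = 324.55 K, so ΔT = 31.30 K.
COP_Carnot = T_C/ΔT = 293.25/31.30 = 9.369.
η_II = COP_actual/COP_Carnot = 4.522/9.369 = 0.4827.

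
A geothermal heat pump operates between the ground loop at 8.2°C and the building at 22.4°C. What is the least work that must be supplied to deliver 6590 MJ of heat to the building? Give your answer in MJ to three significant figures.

317 MJ

In absolute terms T_C = 281.35 K and T_H = 295.55 K, so ΔT = 14.20 K.
The reversible limit is COP_HP = T_H/ΔT = 20.81, so W_min = Q_H/COP = Q_H·ΔT/T_H.
W_min = 6590 × 14.20/295.55 = 316.6 MJ.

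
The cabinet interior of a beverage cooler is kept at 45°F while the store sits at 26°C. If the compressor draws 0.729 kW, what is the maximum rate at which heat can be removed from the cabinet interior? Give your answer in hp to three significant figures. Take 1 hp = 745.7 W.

In absolute terms T_C = 280.37 K and T_H = 299.15 K, so ΔT = 18.78 K.
COP_Carnot = T_C/ΔT = 280.37/18.78 = 14.93.
Q̇_max = COP_Carnot × Ẇ = 14.93 × 0.7290 kW = 10.88 kW = 14.60 hp.

14.6 hp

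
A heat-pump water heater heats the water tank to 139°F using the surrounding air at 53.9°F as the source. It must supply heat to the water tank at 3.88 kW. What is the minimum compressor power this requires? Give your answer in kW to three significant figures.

0.552 kW

In absolute terms T_C = 285.32 K and T_H = 332.59 K, so ΔT = 47.28 K.
COP_Carnot = T_H/ΔT = 332.59/47.28 = 7.035.
Ẇ_min = Q̇/COP_Carnot = 3.880/7.035 = 0.5515 kW.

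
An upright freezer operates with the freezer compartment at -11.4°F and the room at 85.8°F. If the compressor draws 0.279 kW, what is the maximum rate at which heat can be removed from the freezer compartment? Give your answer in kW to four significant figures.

1.287 kW

In absolute terms T_C = 249.04 K and T_H = 303.04 K, so ΔT = 54.00 K.
COP_Carnot = T_C/ΔT = 249.04/54.00 = 4.612.
Q̇_max = COP_Carnot × Ẇ = 4.612 × 0.2790 kW = 1.287 kW.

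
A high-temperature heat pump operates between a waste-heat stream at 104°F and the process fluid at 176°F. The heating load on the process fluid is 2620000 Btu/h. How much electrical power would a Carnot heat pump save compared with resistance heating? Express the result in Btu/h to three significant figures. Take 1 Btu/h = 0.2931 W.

2320000 Btu/h

In absolute terms T_C = 313.15 K and T_H = 353.15 K, so ΔT = 40.00 K.
COP_Carnot = T_H/ΔT = 353.15/40.00 = 8.829.
Resistance heating needs Ẇ_res = Q̇_H = 2620000 Btu/h; the reversible heat pump needs only Ẇ_hp = Q̇_H/COP = 296800 Btu/h.
Saving = 2620000 − 296800 = 2323000 Btu/h.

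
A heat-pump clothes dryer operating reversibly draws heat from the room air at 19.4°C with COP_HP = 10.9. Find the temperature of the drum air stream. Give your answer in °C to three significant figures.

49.0 °C

COP_HP = T_H/(T_H − T_C) rearranges to T_H = COP·T_C/(COP − 1).
With T_C = 292.55 K, T_H = 10.9 × 292.55/9.900 = 322.10 K.
Converting, 322.10 K = 48.95°C.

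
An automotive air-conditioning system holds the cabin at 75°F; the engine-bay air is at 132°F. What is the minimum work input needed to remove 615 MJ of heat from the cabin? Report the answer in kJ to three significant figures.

65600 kJ

In absolute terms T_C = 297.04 K and T_H = 328.71 K, so ΔT = 31.67 K.
The reversible limit is COP_R = T_C/ΔT = 9.380, so W_min = Q_C/COP = Q_C·ΔT/T_C.
W_min = 615.0 × 31.67/297.04 = 65.56 MJ = 65560 kJ.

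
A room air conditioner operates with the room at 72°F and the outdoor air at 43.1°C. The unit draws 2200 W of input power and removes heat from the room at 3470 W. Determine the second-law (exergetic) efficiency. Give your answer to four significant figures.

COP_actual = Q̇_C/Ẇ = 3470/2200 = 1.577.
In absolute terms T_C = 295.37 K and T_H = 316.25 K, so ΔT = 20.88 K.
COP_Carnot = T_C/ΔT = 295.37/20.88 = 14.15.
η_II = COP_actual/COP_Carnot = 1.577/14.15 = 0.1115.

0.1115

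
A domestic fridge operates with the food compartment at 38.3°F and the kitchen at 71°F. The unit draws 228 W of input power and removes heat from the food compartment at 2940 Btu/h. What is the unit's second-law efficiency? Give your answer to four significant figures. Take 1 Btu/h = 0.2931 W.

Converting, Q̇_C = 2940 Btu/h = 861.7 W, so COP_actual = Q̇_C/Ẇ = 861.7/228.0 = 3.779.
In absolute terms T_C = 276.65 K and T_H = 294.82 K, so ΔT = 18.17 K.
COP_Carnot = T_C/ΔT = 276.65/18.17 = 15.23.
η_II = COP_actual/COP_Carnot = 3.779/15.23 = 0.2482.

0.2482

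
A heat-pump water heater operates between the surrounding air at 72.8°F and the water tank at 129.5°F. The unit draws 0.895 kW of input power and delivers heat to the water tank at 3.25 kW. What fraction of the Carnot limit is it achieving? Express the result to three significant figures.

COP_actual = Q̇_H/Ẇ = 3.250/0.8950 = 3.631.
In absolute terms T_C = 295.82 K and T_H = 327.32 K, so ΔT = 31.50 K.
COP_Carnot = T_H/ΔT = 327.32/31.50 = 10.39.
η_II = COP_actual/COP_Carnot = 3.631/10.39 = 0.3495.

0.349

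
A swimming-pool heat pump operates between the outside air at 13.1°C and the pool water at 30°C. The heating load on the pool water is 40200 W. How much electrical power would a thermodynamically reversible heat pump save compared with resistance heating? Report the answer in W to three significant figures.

In absolute terms T_C = 286.25 K and T_H = 303.15 K, so ΔT = 16.90 K.
COP_Carnot = T_H/ΔT = 303.15/16.90 = 17.94.
Resistance heating needs Ẇ_res = Q̇_H = 40200 W; the reversible heat pump needs only Ẇ_hp = Q̇_H/COP = 2241 W.
Saving = 40200 − 2241 = 37960 W.

38000 W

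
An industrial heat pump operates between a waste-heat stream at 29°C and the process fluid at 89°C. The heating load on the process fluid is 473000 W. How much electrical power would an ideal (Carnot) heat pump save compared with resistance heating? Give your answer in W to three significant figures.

In absolute terms T_C = 302.15 K and T_H = 362.15 K, so ΔT = 60.00 K.
COP_Carnot = T_H/ΔT = 362.15/60.00 = 6.036.
Resistance heating needs Ẇ_res = Q̇_H = 473000 W; the reversible heat pump needs only Ẇ_hp = Q̇_H/COP = 78370 W.
Saving = 473000 − 78370 = 394600 W.

395000 W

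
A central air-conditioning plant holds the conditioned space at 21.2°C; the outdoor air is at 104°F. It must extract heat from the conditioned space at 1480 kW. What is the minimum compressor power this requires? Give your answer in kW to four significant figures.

94.53 kW

In absolute terms T_C = 294.35 K and T_H = 313.15 K, so ΔT = 18.80 K.
COP_Carnot = T_C/ΔT = 294.35/18.80 = 15.66.
Ẇ_min = Q̇/COP_Carnot = 1480/15.66 = 94.53 kW.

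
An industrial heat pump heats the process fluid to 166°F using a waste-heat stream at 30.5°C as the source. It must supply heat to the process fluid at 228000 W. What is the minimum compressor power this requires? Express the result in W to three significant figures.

In absolute terms T_C = 303.65 K and T_H = 347.59 K, so ΔT = 43.94 K.
COP_Carnot = T_H/ΔT = 347.59/43.94 = 7.910.
Ẇ_min = Q̇/COP_Carnot = 228000/7.910 = 28820 W.

28800 W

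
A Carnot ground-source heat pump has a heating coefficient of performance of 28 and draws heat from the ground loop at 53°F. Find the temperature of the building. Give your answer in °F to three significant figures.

COP_HP = T_H/(T_H − T_C) rearranges to T_H = COP·T_C/(COP − 1).
With T_C = 284.82 K, T_H = 28 × 284.82/27.00 = 295.37 K.
Converting, 295.37 K = 71.99°F.

72.0 °F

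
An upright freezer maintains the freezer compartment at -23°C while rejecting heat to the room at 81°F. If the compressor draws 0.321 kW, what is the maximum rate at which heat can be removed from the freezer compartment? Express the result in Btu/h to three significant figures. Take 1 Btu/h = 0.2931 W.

In absolute terms T_C = 250.15 K and T_H = 300.37 K, so ΔT = 50.22 K.
COP_Carnot = T_C/ΔT = 250.15/50.22 = 4.981.
Q̇_max = COP_Carnot × Ẇ = 4.981 × 0.3210 kW = 1.599 kW = 5455 Btu/h.

5450 Btu/h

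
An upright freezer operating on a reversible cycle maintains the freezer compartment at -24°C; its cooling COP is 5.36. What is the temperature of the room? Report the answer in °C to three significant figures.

22.5 °C

COP_R = T_C/(T_H − T_C) gives T_H − T_C = T_C/COP.
With T_C = 249.15 K, T_H = 249.15 × (1 + 1/5.36) = 295.63 K.
Converting, 295.63 K = 22.48°C.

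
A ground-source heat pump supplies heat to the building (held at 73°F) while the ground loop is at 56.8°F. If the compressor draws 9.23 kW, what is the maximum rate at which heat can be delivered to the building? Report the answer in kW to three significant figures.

303 kW

In absolute terms T_C = 286.93 K and T_H = 295.93 K, so ΔT = 9.000 K.
COP_Carnot = T_H/ΔT = 295.93/9.000 = 32.88.
Q̇_max = COP_Carnot × Ẇ = 32.88 × 9.230 kW = 303.5 kW.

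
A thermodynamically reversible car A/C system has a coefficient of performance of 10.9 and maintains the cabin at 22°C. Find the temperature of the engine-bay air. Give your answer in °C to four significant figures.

49.08 °C

COP_R = T_C/(T_H − T_C) gives T_H − T_C = T_C/COP.
With T_C = 295.15 K, T_H = 295.15 × (1 + 1/10.9) = 322.23 K.
Converting, 322.23 K = 49.08°C.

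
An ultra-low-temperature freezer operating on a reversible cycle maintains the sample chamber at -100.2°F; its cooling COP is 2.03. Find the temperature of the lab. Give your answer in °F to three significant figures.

COP_R = T_C/(T_H − T_C) gives T_H − T_C = T_C/COP.
With T_C = 199.71 K, T_H = 199.71 × (1 + 1/2.03) = 298.08 K.
Converting, 298.08 K = 76.88°F.

76.9 °F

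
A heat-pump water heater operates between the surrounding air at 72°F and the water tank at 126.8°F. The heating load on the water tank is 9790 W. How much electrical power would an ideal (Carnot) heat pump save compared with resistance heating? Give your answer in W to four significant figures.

8875 W

In absolute terms T_C = 295.37 K and T_H = 325.82 K, so ΔT = 30.44 K.
COP_Carnot = T_H/ΔT = 325.82/30.44 = 10.70.
Resistance heating needs Ẇ_res = Q̇_H = 9790 W; the reversible heat pump needs only Ẇ_hp = Q̇_H/COP = 914.8 W.
Saving = 9790 − 914.8 = 8875 W.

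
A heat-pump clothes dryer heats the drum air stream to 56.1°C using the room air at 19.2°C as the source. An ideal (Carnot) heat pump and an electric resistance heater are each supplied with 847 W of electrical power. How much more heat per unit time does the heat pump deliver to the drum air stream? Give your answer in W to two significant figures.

6700 W

In absolute terms T_C = 292.35 K and T_H = 329.25 K, so ΔT = 36.90 K.
COP_Carnot = T_H/ΔT = 329.25/36.90 = 8.923.
The heat pump delivers Q̇_H = COP × Ẇ = 7558 W; the resistance heater delivers Ẇ = 847.0 W.
Extra = (COP − 1)·Ẇ = 6711 W.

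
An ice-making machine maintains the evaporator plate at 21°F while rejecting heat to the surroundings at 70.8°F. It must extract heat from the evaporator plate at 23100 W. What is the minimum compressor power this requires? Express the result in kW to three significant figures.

2.39 kW

In absolute terms T_C = 267.04 K and T_H = 294.71 K, so ΔT = 27.67 K.
COP_Carnot = T_C/ΔT = 267.04/27.67 = 9.652.
Ẇ_min = Q̇/COP_Carnot = 23100/9.652 = 2393 W = 2.393 kW.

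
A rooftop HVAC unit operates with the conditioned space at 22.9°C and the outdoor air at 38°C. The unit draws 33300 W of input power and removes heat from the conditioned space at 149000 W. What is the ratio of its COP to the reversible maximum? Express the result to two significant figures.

0.23

COP_actual = Q̇_C/Ẇ = 149000/33300 = 4.474.
In absolute terms T_C = 296.05 K and T_H = 311.15 K, so ΔT = 15.10 K.
COP_Carnot = T_C/ΔT = 296.05/15.10 = 19.61.
η_II = COP_actual/COP_Carnot = 4.474/19.61 = 0.2282.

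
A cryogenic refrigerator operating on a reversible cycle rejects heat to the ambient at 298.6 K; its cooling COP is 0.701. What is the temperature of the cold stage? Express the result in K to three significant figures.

For a Carnot refrigerator COP_R = T_C/(T_H − T_C), so T_C = COP·T_H/(1 + COP).
With T_H = 298.60 K, T_C = 0.701 × 298.60/1.701 = 123.06 K.

123 K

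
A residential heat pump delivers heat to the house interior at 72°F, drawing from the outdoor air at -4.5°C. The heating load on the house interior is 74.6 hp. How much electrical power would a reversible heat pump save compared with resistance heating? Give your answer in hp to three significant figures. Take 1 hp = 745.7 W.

67.9 hp

In absolute terms T_C = 268.65 K and T_H = 295.37 K, so ΔT = 26.72 K.
COP_Carnot = T_H/ΔT = 295.37/26.72 = 11.05.
Resistance heating needs Ẇ_res = Q̇_H = 74.60 hp; the reversible heat pump needs only Ẇ_hp = Q̇_H/COP = 6.749 hp.
Saving = 74.60 − 6.749 = 67.85 hp.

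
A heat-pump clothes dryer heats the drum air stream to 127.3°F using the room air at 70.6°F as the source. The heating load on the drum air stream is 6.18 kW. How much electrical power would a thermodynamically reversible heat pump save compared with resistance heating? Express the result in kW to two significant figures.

In absolute terms T_C = 294.59 K and T_H = 326.09 K, so ΔT = 31.50 K.
COP_Carnot = T_H/ΔT = 326.09/31.50 = 10.35.
Resistance heating needs Ẇ_res = Q̇_H = 6.180 kW; the reversible heat pump needs only Ẇ_hp = Q̇_H/COP = 0.5970 kW.
Saving = 6.180 − 0.5970 = 5.583 kW.

5.6 kW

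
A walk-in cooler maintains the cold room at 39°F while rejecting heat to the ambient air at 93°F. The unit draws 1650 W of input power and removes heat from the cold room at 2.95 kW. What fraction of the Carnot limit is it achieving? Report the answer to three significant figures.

Converting, Q̇_C = 2.950 kW = 2950 W, so COP_actual = Q̇_C/Ẇ = 2950/1650 = 1.788.
In absolute terms T_C = 277.04 K and T_H = 307.04 K, so ΔT = 30.00 K.
COP_Carnot = T_C/ΔT = 277.04/30.00 = 9.235.
η_II = COP_actual/COP_Carnot = 1.788/9.235 = 0.1936.

0.194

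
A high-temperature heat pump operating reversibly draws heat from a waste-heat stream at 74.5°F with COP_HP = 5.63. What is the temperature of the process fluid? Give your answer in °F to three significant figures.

COP_HP = T_H/(T_H − T_C) rearranges to T_H = COP·T_C/(COP − 1).
With T_C = 296.76 K, T_H = 5.63 × 296.76/4.630 = 360.86 K.
Converting, 360.86 K = 189.87°F.

190 °F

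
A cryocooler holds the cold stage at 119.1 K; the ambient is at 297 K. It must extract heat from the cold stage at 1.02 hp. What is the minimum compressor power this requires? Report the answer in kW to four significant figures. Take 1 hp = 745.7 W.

The reservoir spacing is ΔT = 297 − 119.1 = 177.9 K.
COP_Carnot = T_C/ΔT = 119.10/177.9 = 0.6695.
Ẇ_min = Q̇/COP_Carnot = 1.020/0.6695 = 1.524 hp = 1.136 kW.

1.136 kW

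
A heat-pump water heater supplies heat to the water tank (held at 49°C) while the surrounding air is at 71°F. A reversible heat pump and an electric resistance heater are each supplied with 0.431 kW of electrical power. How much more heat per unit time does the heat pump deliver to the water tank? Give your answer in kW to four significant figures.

4.649 kW

In absolute terms T_C = 294.82 K and T_H = 322.15 K, so ΔT = 27.33 K.
COP_Carnot = T_H/ΔT = 322.15/27.33 = 11.79.
The heat pump delivers Q̇_H = COP × Ẇ = 5.080 kW; the resistance heater delivers Ẇ = 0.4310 kW.
Extra = (COP − 1)·Ẇ = 4.649 kW.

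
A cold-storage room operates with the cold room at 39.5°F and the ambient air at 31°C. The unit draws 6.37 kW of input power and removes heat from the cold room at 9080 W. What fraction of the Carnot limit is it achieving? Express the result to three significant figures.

0.138

Converting, Q̇_C = 9080 W = 9.080 kW, so COP_actual = Q̇_C/Ẇ = 9.080/6.370 = 1.425.
In absolute terms T_C = 277.32 K and T_H = 304.15 K, so ΔT = 26.83 K.
COP_Carnot = T_C/ΔT = 277.32/26.83 = 10.33.
η_II = COP_actual/COP_Carnot = 1.425/10.33 = 0.1379.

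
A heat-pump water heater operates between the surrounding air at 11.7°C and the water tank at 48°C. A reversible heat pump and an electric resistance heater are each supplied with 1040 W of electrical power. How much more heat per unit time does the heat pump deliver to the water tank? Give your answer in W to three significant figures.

In absolute terms T_C = 284.85 K and T_H = 321.15 K, so ΔT = 36.30 K.
COP_Carnot = T_H/ΔT = 321.15/36.30 = 8.847.
The heat pump delivers Q̇_H = COP × Ẇ = 9201 W; the resistance heater delivers Ẇ = 1040 W.
Extra = (COP − 1)·Ẇ = 8161 W.

8160 W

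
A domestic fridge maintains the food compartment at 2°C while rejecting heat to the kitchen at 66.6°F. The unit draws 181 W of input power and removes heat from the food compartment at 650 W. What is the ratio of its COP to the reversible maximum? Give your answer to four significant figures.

COP_actual = Q̇_C/Ẇ = 650.0/181.0 = 3.591.
In absolute terms T_C = 275.15 K and T_H = 292.37 K, so ΔT = 17.22 K.
COP_Carnot = T_C/ΔT = 275.15/17.22 = 15.98.
η_II = COP_actual/COP_Carnot = 3.591/15.98 = 0.2248.

0.2248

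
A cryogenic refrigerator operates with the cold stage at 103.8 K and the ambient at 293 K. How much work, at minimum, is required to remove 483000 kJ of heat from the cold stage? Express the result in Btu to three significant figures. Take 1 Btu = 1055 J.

The reservoir spacing is ΔT = 293 − 103.8 = 189.2 K.
The reversible limit is COP_R = T_C/ΔT = 0.5486, so W_min = Q_C/COP = Q_C·ΔT/T_C.
W_min = 483000 × 189.2/103.80 = 880400 kJ = 834500 Btu.

834000 Btu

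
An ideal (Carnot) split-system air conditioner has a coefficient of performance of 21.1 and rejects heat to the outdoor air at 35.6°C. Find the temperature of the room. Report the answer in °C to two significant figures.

22 °C

For a Carnot refrigerator COP_R = T_C/(T_H − T_C), so T_C = COP·T_H/(1 + COP).
With T_H = 308.75 K, T_C = 21.1 × 308.75/22.10 = 294.78 K.
Converting, 294.78 K = 21.63°C.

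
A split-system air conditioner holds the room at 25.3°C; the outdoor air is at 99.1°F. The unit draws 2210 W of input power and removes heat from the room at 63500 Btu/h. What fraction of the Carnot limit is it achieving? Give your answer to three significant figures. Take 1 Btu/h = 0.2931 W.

0.338

Converting, Q̇_C = 63500 Btu/h = 18610 W, so COP_actual = Q̇_C/Ẇ = 18610/2210 = 8.422.
In absolute terms T_C = 298.45 K and T_H = 310.43 K, so ΔT = 11.98 K.
COP_Carnot = T_C/ΔT = 298.45/11.98 = 24.92.
η_II = COP_actual/COP_Carnot = 8.422/24.92 = 0.3380.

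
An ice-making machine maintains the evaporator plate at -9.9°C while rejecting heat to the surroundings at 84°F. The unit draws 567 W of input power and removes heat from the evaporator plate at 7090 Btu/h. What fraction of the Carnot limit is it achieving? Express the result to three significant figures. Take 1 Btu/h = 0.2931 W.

Converting, Q̇_C = 7090 Btu/h = 2078 W, so COP_actual = Q̇_C/Ẇ = 2078/567.0 = 3.665.
In absolute terms T_C = 263.25 K and T_H = 302.04 K, so ΔT = 38.79 K.
COP_Carnot = T_C/ΔT = 263.25/38.79 = 6.787.
η_II = COP_actual/COP_Carnot = 3.665/6.787 = 0.5400.

0.540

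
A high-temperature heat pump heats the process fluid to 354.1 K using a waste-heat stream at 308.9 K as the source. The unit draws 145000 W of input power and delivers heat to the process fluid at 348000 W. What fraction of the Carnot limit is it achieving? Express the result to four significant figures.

COP_actual = Q̇_H/Ẇ = 348000/145000 = 2.400.
The reservoir spacing is ΔT = 354.1 − 308.9 = 45.20 K.
COP_Carnot = T_H/ΔT = 354.10/45.20 = 7.834.
η_II = COP_actual/COP_Carnot = 2.400/7.834 = 0.3064.

0.3064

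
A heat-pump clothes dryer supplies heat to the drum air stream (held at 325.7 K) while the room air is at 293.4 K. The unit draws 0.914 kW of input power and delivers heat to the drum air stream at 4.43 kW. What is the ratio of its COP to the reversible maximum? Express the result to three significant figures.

0.481

COP_actual = Q̇_H/Ẇ = 4.430/0.9140 = 4.847.
The reservoir spacing is ΔT = 325.7 − 293.4 = 32.30 K.
COP_Carnot = T_H/ΔT = 325.70/32.30 = 10.08.
η_II = COP_actual/COP_Carnot = 4.847/10.08 = 0.4807.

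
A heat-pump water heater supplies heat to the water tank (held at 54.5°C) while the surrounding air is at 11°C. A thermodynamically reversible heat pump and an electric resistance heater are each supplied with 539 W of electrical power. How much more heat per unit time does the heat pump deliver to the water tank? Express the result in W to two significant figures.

In absolute terms T_C = 284.15 K and T_H = 327.65 K, so ΔT = 43.50 K.
COP_Carnot = T_H/ΔT = 327.65/43.50 = 7.532.
The heat pump delivers Q̇_H = COP × Ẇ = 4060 W; the resistance heater delivers Ẇ = 539.0 W.
Extra = (COP − 1)·Ẇ = 3521 W.

3500 W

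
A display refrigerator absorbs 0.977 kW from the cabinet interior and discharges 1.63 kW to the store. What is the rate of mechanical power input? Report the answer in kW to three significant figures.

For a cyclic device the first law requires Q̇_H = Q̇_C + Ẇ.
Ẇ = Q̇_H − Q̇_C = 0.6530 kW.

0.653 kW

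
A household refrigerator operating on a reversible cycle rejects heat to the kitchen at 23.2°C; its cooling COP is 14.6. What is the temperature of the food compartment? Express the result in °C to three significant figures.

4.20 °C

For a Carnot refrigerator COP_R = T_C/(T_H − T_C), so T_C = COP·T_H/(1 + COP).
With T_H = 296.35 K, T_C = 14.6 × 296.35/15.60 = 277.35 K.
Converting, 277.35 K = 4.20°C.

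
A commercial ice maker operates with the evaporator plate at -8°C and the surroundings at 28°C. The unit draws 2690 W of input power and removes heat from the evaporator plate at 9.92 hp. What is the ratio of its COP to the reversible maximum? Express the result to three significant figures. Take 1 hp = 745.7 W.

Converting, Q̇_C = 9.920 hp = 7397 W, so COP_actual = Q̇_C/Ẇ = 7397/2690 = 2.750.
In absolute terms T_C = 265.15 K and T_H = 301.15 K, so ΔT = 36.00 K.
COP_Carnot = T_C/ΔT = 265.15/36.00 = 7.365.
η_II = COP_actual/COP_Carnot = 2.750/7.365 = 0.3734.

0.373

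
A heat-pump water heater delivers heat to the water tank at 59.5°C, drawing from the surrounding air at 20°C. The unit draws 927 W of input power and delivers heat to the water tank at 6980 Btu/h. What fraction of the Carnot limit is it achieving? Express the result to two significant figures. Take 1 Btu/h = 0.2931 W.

0.26

Converting, Q̇_H = 6980 Btu/h = 2046 W, so COP_actual = Q̇_H/Ẇ = 2046/927.0 = 2.207.
In absolute terms T_C = 293.15 K and T_H = 332.65 K, so ΔT = 39.50 K.
COP_Carnot = T_H/ΔT = 332.65/39.50 = 8.422.
η_II = COP_actual/COP_Carnot = 2.207/8.422 = 0.2621.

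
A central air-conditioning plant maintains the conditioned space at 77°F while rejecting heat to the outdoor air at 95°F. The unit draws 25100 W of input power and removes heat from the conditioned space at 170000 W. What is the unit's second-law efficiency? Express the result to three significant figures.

0.227

COP_actual = Q̇_C/Ẇ = 170000/25100 = 6.773.
In absolute terms T_C = 298.15 K and T_H = 308.15 K, so ΔT = 10.00 K.
COP_Carnot = T_C/ΔT = 298.15/10.00 = 29.82.
η_II = COP_actual/COP_Carnot = 6.773/29.82 = 0.2272.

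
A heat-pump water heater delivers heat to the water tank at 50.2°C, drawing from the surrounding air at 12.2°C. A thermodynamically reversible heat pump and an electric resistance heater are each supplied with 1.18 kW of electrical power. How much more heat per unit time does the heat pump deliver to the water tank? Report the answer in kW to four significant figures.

In absolute terms T_C = 285.35 K and T_H = 323.35 K, so ΔT = 38.00 K.
COP_Carnot = T_H/ΔT = 323.35/38.00 = 8.509.
The heat pump delivers Q̇_H = COP × Ẇ = 10.04 kW; the resistance heater delivers Ẇ = 1.180 kW.
Extra = (COP − 1)·Ẇ = 8.861 kW.

8.861 kW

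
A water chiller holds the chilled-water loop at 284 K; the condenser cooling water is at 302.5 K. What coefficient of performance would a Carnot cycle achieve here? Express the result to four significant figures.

The reservoir spacing is ΔT = 302.5 − 284 = 18.50 K.
For a reversible cycle, COP_Carnot = T_C/ΔT = 284.00/18.50 = 15.35.

15.35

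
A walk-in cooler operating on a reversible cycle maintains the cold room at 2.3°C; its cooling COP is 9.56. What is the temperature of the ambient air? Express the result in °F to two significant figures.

COP_R = T_C/(T_H − T_C) gives T_H − T_C = T_C/COP.
With T_C = 275.45 K, T_H = 275.45 × (1 + 1/9.56) = 304.26 K.
Converting, 304.26 K = 88.00°F.

88 °F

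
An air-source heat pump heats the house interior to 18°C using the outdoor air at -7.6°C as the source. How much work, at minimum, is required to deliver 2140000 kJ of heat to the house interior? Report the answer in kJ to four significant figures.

In absolute terms T_C = 265.55 K and T_H = 291.15 K, so ΔT = 25.60 K.
The reversible limit is COP_HP = T_H/ΔT = 11.37, so W_min = Q_H/COP = Q_H·ΔT/T_H.
W_min = 2140000 × 25.60/291.15 = 188200 kJ.

188200 kJ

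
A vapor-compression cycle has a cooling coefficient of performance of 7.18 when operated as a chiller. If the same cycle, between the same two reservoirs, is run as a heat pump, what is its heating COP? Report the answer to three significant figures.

8.18

The first law on one cycle gives Q_H = Q_C + W, so Q_H/W = Q_C/W + 1.
COP_HP = COP_R + 1 = 7.18 + 1 = 8.18.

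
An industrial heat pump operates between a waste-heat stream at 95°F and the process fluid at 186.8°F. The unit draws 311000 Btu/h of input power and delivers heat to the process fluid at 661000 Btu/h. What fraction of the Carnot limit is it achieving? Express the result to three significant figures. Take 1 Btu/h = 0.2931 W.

COP_actual = Q̇_H/Ẇ = 661000/311000 = 2.125.
In absolute terms T_C = 308.15 K and T_H = 359.15 K, so ΔT = 51.00 K.
COP_Carnot = T_H/ΔT = 359.15/51.00 = 7.042.
η_II = COP_actual/COP_Carnot = 2.125/7.042 = 0.3018.

0.302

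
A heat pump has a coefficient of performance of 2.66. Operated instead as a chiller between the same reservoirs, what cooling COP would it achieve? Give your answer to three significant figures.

1.66

Since Q_H = Q_C + W for any cycle, COP_R = Q_C/W = Q_H/W − 1.
COP_R = 2.66 − 1 = 1.66.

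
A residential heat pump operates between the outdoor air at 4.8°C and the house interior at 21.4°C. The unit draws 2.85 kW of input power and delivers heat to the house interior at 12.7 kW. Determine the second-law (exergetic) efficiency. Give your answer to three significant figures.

0.251

COP_actual = Q̇_H/Ẇ = 12.70/2.850 = 4.456.
In absolute terms T_C = 277.95 K and T_H = 294.55 K, so ΔT = 16.60 K.
COP_Carnot = T_H/ΔT = 294.55/16.60 = 17.74.
η_II = COP_actual/COP_Carnot = 4.456/17.74 = 0.2511.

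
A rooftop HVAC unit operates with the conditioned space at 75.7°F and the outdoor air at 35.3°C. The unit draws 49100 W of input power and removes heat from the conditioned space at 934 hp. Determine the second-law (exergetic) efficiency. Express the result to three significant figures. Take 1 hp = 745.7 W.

Converting, Q̇_C = 934.0 hp = 696500 W, so COP_actual = Q̇_C/Ẇ = 696500/49100 = 14.19.
In absolute terms T_C = 297.43 K and T_H = 308.45 K, so ΔT = 11.02 K.
COP_Carnot = T_C/ΔT = 297.43/11.02 = 26.98.
η_II = COP_actual/COP_Carnot = 14.19/26.98 = 0.5257.

0.526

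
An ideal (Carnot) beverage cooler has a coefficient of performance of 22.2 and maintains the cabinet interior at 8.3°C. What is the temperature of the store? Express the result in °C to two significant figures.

21 °C

COP_R = T_C/(T_H − T_C) gives T_H − T_C = T_C/COP.
With T_C = 281.45 K, T_H = 281.45 × (1 + 1/22.2) = 294.13 K.
Converting, 294.13 K = 20.98°C.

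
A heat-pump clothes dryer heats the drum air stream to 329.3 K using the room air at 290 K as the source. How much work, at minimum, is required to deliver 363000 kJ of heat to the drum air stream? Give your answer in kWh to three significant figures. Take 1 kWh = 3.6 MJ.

12.0 kWh

The reservoir spacing is ΔT = 329.3 − 290 = 39.30 K.
The reversible limit is COP_HP = T_H/ΔT = 8.379, so W_min = Q_H/COP = Q_H·ΔT/T_H.
W_min = 363000 × 39.30/329.30 = 43320 kJ = 12.03 kWh.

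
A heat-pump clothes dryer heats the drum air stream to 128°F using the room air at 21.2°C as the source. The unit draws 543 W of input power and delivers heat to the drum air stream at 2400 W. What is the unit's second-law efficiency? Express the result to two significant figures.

COP_actual = Q̇_H/Ẇ = 2400/543.0 = 4.420.
In absolute terms T_C = 294.35 K and T_H = 326.48 K, so ΔT = 32.13 K.
COP_Carnot = T_H/ΔT = 326.48/32.13 = 10.16.
η_II = COP_actual/COP_Carnot = 4.420/10.16 = 0.4350.

0.44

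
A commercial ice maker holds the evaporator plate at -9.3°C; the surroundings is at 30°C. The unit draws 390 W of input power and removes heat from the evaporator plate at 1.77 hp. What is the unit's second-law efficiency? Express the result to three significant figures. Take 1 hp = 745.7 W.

0.504

Converting, Q̇_C = 1.770 hp = 1320 W, so COP_actual = Q̇_C/Ẇ = 1320/390.0 = 3.384.
In absolute terms T_C = 263.85 K and T_H = 303.15 K, so ΔT = 39.30 K.
COP_Carnot = T_C/ΔT = 263.85/39.30 = 6.714.
η_II = COP_actual/COP_Carnot = 3.384/6.714 = 0.5041.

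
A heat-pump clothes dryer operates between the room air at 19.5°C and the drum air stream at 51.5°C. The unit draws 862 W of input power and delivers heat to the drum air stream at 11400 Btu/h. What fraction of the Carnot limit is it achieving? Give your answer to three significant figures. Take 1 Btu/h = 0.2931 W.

0.382

Converting, Q̇_H = 11400 Btu/h = 3341 W, so COP_actual = Q̇_H/Ẇ = 3341/862.0 = 3.876.
In absolute terms T_C = 292.65 K and T_H = 324.65 K, so ΔT = 32.00 K.
COP_Carnot = T_H/ΔT = 324.65/32.00 = 10.15.
η_II = COP_actual/COP_Carnot = 3.876/10.15 = 0.3821.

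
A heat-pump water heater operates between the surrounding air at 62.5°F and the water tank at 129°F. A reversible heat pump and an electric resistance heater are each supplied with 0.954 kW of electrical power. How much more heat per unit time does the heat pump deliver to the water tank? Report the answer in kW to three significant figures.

7.49 kW

In absolute terms T_C = 290.09 K and T_H = 327.04 K, so ΔT = 36.94 K.
COP_Carnot = T_H/ΔT = 327.04/36.94 = 8.852.
The heat pump delivers Q̇_H = COP × Ẇ = 8.445 kW; the resistance heater delivers Ẇ = 0.9540 kW.
Extra = (COP − 1)·Ẇ = 7.491 kW.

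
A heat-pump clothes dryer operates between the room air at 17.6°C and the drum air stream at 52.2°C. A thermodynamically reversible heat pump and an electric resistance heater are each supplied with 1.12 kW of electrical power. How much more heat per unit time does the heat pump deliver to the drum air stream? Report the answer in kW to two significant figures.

In absolute terms T_C = 290.75 K and T_H = 325.35 K, so ΔT = 34.60 K.
COP_Carnot = T_H/ΔT = 325.35/34.60 = 9.403.
The heat pump delivers Q̇_H = COP × Ẇ = 10.53 kW; the resistance heater delivers Ẇ = 1.120 kW.
Extra = (COP − 1)·Ẇ = 9.412 kW.

9.4 kW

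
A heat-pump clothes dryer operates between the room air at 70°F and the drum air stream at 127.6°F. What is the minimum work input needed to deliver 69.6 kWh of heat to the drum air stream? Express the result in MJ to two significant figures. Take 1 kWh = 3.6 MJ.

25 MJ

In absolute terms T_C = 294.26 K and T_H = 326.26 K, so ΔT = 32.00 K.
The reversible limit is COP_HP = T_H/ΔT = 10.20, so W_min = Q_H/COP = Q_H·ΔT/T_H.
W_min = 69.60 × 32.00/326.26 = 6.826 kWh = 24.58 MJ.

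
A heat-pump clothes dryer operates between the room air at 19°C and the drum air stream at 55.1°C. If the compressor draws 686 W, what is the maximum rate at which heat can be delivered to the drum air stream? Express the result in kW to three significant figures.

In absolute terms T_C = 292.15 K and T_H = 328.25 K, so ΔT = 36.10 K.
COP_Carnot = T_H/ΔT = 328.25/36.10 = 9.093.
Q̇_max = COP_Carnot × Ẇ = 9.093 × 686.0 W = 6238 W = 6.238 kW.

6.24 kW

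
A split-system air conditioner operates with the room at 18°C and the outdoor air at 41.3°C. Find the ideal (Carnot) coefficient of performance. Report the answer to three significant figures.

In absolute terms T_C = 291.15 K and T_H = 314.45 K, so ΔT = 23.30 K.
For a reversible cycle, COP_Carnot = T_C/ΔT = 291.15/23.30 = 12.50.

12.5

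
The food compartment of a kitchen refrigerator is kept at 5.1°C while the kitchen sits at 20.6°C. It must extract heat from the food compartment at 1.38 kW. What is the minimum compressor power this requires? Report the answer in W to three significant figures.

In absolute terms T_C = 278.25 K and T_H = 293.75 K, so ΔT = 15.50 K.
COP_Carnot = T_C/ΔT = 278.25/15.50 = 17.95.
Ẇ_min = Q̇/COP_Carnot = 1.380/17.95 = 0.07687 kW = 76.87 W.

76.9 W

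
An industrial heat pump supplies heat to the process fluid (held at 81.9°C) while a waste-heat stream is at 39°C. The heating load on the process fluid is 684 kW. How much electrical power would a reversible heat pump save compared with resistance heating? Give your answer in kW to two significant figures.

In absolute terms T_C = 312.15 K and T_H = 355.05 K, so ΔT = 42.90 K.
COP_Carnot = T_H/ΔT = 355.05/42.90 = 8.276.
Resistance heating needs Ẇ_res = Q̇_H = 684.0 kW; the reversible heat pump needs only Ẇ_hp = Q̇_H/COP = 82.65 kW.
Saving = 684.0 − 82.65 = 601.4 kW.

600 kW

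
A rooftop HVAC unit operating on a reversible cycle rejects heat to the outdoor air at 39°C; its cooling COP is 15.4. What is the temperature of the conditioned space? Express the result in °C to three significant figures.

20.0 °C

For a Carnot refrigerator COP_R = T_C/(T_H − T_C), so T_C = COP·T_H/(1 + COP).
With T_H = 312.15 K, T_C = 15.4 × 312.15/16.40 = 293.12 K.
Converting, 293.12 K = 19.97°C.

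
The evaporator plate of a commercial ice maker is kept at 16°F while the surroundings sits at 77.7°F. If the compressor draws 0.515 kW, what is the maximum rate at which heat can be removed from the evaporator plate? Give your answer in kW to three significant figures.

In absolute terms T_C = 264.26 K and T_H = 298.54 K, so ΔT = 34.28 K.
COP_Carnot = T_C/ΔT = 264.26/34.28 = 7.709.
Q̇_max = COP_Carnot × Ẇ = 7.709 × 0.5150 kW = 3.970 kW.

3.97 kW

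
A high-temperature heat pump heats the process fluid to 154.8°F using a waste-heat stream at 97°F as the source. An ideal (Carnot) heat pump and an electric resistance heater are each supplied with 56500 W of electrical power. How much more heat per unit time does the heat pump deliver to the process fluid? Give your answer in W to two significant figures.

540000 W

In absolute terms T_C = 309.26 K and T_H = 341.37 K, so ΔT = 32.11 K.
COP_Carnot = T_H/ΔT = 341.37/32.11 = 10.63.
The heat pump delivers Q̇_H = COP × Ẇ = 600600 W; the resistance heater delivers Ẇ = 56500 W.
Extra = (COP − 1)·Ẇ = 544100 W.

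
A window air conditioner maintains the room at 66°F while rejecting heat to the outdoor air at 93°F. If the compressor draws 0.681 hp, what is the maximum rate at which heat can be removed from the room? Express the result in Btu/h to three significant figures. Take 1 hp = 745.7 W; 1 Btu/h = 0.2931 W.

In absolute terms T_C = 292.04 K and T_H = 307.04 K, so ΔT = 15.00 K.
COP_Carnot = T_C/ΔT = 292.04/15.00 = 19.47.
Q̇_max = COP_Carnot × Ẇ = 19.47 × 0.6810 hp = 13.26 hp = 33730 Btu/h.

33700 Btu/h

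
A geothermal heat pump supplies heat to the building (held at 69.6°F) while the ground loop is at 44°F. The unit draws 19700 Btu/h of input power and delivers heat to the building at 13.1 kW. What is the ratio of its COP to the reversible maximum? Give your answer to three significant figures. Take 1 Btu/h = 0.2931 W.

Converting, Q̇_H = 13.10 kW = 44690 Btu/h, so COP_actual = Q̇_H/Ẇ = 44690/19700 = 2.269.
In absolute terms T_C = 279.82 K and T_H = 294.04 K, so ΔT = 14.22 K.
COP_Carnot = T_H/ΔT = 294.04/14.22 = 20.67.
η_II = COP_actual/COP_Carnot = 2.269/20.67 = 0.1097.

0.110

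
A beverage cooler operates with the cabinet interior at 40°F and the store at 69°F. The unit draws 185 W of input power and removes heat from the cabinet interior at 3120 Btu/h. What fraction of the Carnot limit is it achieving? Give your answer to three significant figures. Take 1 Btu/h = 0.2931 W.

Converting, Q̇_C = 3120 Btu/h = 914.5 W, so COP_actual = Q̇_C/Ẇ = 914.5/185.0 = 4.943.
In absolute terms T_C = 277.59 K and T_H = 293.71 K, so ΔT = 16.11 K.
COP_Carnot = T_C/ΔT = 277.59/16.11 = 17.23.
η_II = COP_actual/COP_Carnot = 4.943/17.23 = 0.2869.

0.287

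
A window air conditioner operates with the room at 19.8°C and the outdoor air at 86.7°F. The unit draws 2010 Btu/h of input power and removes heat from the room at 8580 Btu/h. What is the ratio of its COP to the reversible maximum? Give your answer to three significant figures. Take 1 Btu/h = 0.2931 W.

0.154

COP_actual = Q̇_C/Ẇ = 8580/2010 = 4.269.
In absolute terms T_C = 292.95 K and T_H = 303.54 K, so ΔT = 10.59 K.
COP_Carnot = T_C/ΔT = 292.95/10.59 = 27.67.
η_II = COP_actual/COP_Carnot = 4.269/27.67 = 0.1543.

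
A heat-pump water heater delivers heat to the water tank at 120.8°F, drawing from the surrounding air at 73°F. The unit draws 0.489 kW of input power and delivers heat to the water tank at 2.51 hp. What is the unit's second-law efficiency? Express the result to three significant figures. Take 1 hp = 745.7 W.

0.315

Converting, Q̇_H = 2.510 hp = 1.872 kW, so COP_actual = Q̇_H/Ẇ = 1.872/0.4890 = 3.828.
In absolute terms T_C = 295.93 K and T_H = 322.48 K, so ΔT = 26.56 K.
COP_Carnot = T_H/ΔT = 322.48/26.56 = 12.14.
η_II = COP_actual/COP_Carnot = 3.828/12.14 = 0.3152.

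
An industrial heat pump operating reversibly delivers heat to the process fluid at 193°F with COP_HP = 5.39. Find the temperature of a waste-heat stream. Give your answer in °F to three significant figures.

71.9 °F

COP_HP = T_H/(T_H − T_C) gives T_H − T_C = T_H/COP.
With T_H = 362.59 K, T_C = 362.59 × (1 − 1/5.39) = 295.32 K.
Converting, 295.32 K = 71.91°F.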